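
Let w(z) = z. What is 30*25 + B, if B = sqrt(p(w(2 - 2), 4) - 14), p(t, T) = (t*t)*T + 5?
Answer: 750 + 3*I ≈ 750.0 + 3.0*I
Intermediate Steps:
p(t, T) = 5 + T*t**2 (p(t, T) = t**2*T + 5 = T*t**2 + 5 = 5 + T*t**2)
B = 3*I (B = sqrt((5 + 4*(2 - 2)**2) - 14) = sqrt((5 + 4*0**2) - 14) = sqrt((5 + 4*0) - 14) = sqrt((5 + 0) - 14) = sqrt(5 - 14) = sqrt(-9) = 3*I ≈ 3.0*I)
30*25 + B = 30*25 + 3*I = 750 + 3*I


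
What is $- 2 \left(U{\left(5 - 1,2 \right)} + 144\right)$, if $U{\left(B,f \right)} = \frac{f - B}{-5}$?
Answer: $- \frac{1444}{5} \approx -288.8$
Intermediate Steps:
$U{\left(B,f \right)} = - \frac{f}{5} + \frac{B}{5}$ ($U{\left(B,f \right)} = \left(f - B\right) \left(- \frac{1}{5}\right) = - \frac{f}{5} + \frac{B}{5}$)
$- 2 \left(U{\left(5 - 1,2 \right)} + 144\right) = - 2 \left(\left(\left(- \frac{1}{5}\right) 2 + \frac{5 - 1}{5}\right) + 144\right) = - 2 \left(\left(- \frac{2}{5} + \frac{1}{5} \cdot 4\right) + 144\right) = - 2 \left(\left(- \frac{2}{5} + \frac{4}{5}\right) + 144\right) = - 2 \left(\frac{2}{5} + 144\right) = \left(-2\right) \frac{722}{5} = - \frac{1444}{5}$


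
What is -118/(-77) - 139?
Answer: -10585/77 ≈ -137.47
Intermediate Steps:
-118/(-77) - 139 = -1/77*(-118) - 139 = 118/77 - 139 = -10585/77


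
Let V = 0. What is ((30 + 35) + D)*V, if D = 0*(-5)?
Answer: 0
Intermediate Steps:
D = 0
((30 + 35) + D)*V = ((30 + 35) + 0)*0 = (65 + 0)*0 = 65*0 = 0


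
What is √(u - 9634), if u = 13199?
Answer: √3565 ≈ 59.708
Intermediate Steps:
√(u - 9634) = √(13199 - 9634) = √3565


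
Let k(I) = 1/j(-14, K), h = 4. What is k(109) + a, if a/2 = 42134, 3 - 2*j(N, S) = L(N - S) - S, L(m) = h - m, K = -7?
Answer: 1264018/15 ≈ 84268.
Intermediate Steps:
L(m) = 4 - m
j(N, S) = -1/2 + N/2 (j(N, S) = 3/2 - ((4 - (N - S)) - S)/2 = 3/2 - ((4 + (S - N)) - S)/2 = 3/2 - ((4 + S - N) - S)/2 = 3/2 - (4 - N)/2 = 3/2 + (-2 + N/2) = -1/2 + N/2)
a = 84268 (a = 2*42134 = 84268)
k(I) = -2/15 (k(I) = 1/(-1/2 + (1/2)*(-14)) = 1/(-1/2 - 7) = 1/(-15/2) = -2/15)
k(109) + a = -2/15 + 84268 = 1264018/15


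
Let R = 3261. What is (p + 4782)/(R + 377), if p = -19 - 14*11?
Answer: 4609/3638 ≈ 1.2669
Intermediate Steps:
p = -173 (p = -19 - 154 = -173)
(p + 4782)/(R + 377) = (-173 + 4782)/(3261 + 377) = 4609/3638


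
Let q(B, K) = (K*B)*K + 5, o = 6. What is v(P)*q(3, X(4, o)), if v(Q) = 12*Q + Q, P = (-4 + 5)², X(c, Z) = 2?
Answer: 221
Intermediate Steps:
q(B, K) = 5 + B*K² (q(B, K) = (B*K)*K + 5 = B*K² + 5 = 5 + B*K²)
P = 1 (P = 1² = 1)
v(Q) = 13*Q
v(P)*q(3, X(4, o)) = (13*1)*(5 + 3*2²) = 13*(5 + 3*4) = 13*(5 + 12) = 13*17 = 221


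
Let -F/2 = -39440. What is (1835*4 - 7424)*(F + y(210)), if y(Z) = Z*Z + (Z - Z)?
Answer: -10330320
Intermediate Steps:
F = 78880 (F = -2*(-39440) = 78880)
y(Z) = Z**2 (y(Z) = Z**2 + 0 = Z**2)
(1835*4 - 7424)*(F + y(210)) = (1835*4 - 7424)*(78880 + 210**2) = (7340 - 7424)*(78880 + 44100) = -84*122980 = -10330320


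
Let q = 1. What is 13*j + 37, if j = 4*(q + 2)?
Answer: 193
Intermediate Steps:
j = 12 (j = 4*(1 + 2) = 4*3 = 12)
13*j + 37 = 13*12 + 37 = 156 + 37 = 193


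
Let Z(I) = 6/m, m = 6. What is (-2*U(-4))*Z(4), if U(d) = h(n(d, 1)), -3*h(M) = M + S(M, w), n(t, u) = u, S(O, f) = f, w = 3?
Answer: 8/3 ≈ 2.6667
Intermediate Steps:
Z(I) = 1 (Z(I) = 6/6 = 6*(⅙) = 1)
h(M) = -1 - M/3 (h(M) = -(M + 3)/3 = -(3 + M)/3 = -1 - M/3)
U(d) = -4/3 (U(d) = -1 - ⅓*1 = -1 - ⅓ = -4/3)
(-2*U(-4))*Z(4) = -2*(-4/3)*1 = (8/3)*1 = 8/3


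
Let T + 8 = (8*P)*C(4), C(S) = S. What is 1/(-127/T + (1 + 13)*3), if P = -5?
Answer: 168/7183 ≈ 0.023389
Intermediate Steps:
T = -168 (T = -8 + (8*(-5))*4 = -8 - 40*4 = -8 - 160 = -168)
1/(-127/T + (1 + 13)*3) = 1/(-127/(-168) + (1 + 13)*3) = 1/(-127*(-1/168) + 14*3) = 1/(127/168 + 42) = 1/(7183/168) = 168/7183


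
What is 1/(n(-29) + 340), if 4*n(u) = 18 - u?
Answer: 4/1407 ≈ 0.0028429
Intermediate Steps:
n(u) = 9/2 - u/4 (n(u) = (18 - u)/4 = 9/2 - u/4)
1/(n(-29) + 340) = 1/((9/2 - 1/4*(-29)) + 340) = 1/((9/2 + 29/4) + 340) = 1/(47/4 + 340) = 1/(1407/4) = 4/1407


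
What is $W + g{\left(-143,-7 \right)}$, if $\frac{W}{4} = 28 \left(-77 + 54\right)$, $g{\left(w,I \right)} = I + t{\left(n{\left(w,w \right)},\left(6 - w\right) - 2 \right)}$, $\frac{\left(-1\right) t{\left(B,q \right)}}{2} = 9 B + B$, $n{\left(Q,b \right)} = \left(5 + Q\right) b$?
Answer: $-397263$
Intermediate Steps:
$n{\left(Q,b \right)} = b \left(5 + Q\right)$
$t{\left(B,q \right)} = - 20 B$ ($t{\left(B,q \right)} = - 2 \left(9 B + B\right) = - 2 \cdot 10 B = - 20 B$)
$g{\left(w,I \right)} = I - 20 w \left(5 + w\right)$
$W = -2576$ ($W = 4 \cdot 28 \left(-77 + 54\right) = 4 \cdot 28 \left(-23\right) = 4 \left(-644\right) = -2576$)
$W + g{\left(-143,-7 \right)} = -2576 - \left(7 - 2860 \left(5 - 143\right)\right) = -2576 - \left(7 - -394680\right) = -2576 - 394687 = -397263$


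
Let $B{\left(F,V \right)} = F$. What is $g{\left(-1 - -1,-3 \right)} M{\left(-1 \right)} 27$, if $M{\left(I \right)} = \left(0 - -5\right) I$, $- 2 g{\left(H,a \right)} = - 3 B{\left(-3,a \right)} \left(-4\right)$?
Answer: $-2430$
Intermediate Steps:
$g{\left(H,a \right)} = 18$ ($g{\left(H,a \right)} = - \frac{\left(-3\right) \left(-3\right) \left(-4\right)}{2} = - \frac{9 \left(-4\right)}{2} = \left(- \frac{1}{2}\right) \left(-36\right) = 18$)
$M{\left(I \right)} = 5 I$ ($M{\left(I \right)} = \left(0 + 5\right) I = 5 I$)
$g{\left(-1 - -1,-3 \right)} M{\left(-1 \right)} 27 = 18 \cdot 5 \left(-1\right) 27 = 18 \left(-5\right) 27 = \left(-90\right) 27 = -2430$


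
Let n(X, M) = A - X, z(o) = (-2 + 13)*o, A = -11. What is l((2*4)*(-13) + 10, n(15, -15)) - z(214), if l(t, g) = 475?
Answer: -1879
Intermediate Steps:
z(o) = 11*o
n(X, M) = -11 - X
l((2*4)*(-13) + 10, n(15, -15)) - z(214) = 475 - 11*214 = 475 - 1*2354 = 475 - 2354 = -1879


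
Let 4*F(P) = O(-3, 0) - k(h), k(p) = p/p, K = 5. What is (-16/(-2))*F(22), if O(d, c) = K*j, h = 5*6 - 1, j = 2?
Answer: 18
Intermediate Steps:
h = 29 (h = 30 - 1 = 29)
k(p) = 1
O(d, c) = 10 (O(d, c) = 5*2 = 10)
F(P) = 9/4 (F(P) = (10 - 1*1)/4 = (10 - 1)/4 = (1/4)*9 = 9/4)
(-16/(-2))*F(22) = -16/(-2)*(9/4) = -16*(-1/2)*(9/4) = 8*(9/4) = 18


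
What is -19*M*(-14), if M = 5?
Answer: 1330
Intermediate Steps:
-19*M*(-14) = -19*5*(-14) = -95*(-14) = 1330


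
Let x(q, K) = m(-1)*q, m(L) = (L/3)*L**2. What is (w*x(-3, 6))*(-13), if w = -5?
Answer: 65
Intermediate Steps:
m(L) = L**3/3 (m(L) = (L*(1/3))*L**2 = (L/3)*L**2 = L**3/3)
x(q, K) = -q/3 (x(q, K) = ((1/3)*(-1)**3)*q = ((1/3)*(-1))*q = -q/3)
(w*x(-3, 6))*(-13) = -(-5)*(-3)/3*(-13) = -5*1*(-13) = -5*(-13) = 65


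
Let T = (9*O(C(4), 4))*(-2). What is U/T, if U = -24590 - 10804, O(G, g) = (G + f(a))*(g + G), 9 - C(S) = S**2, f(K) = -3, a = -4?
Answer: 5899/90 ≈ 65.544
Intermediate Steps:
C(S) = 9 - S**2
O(G, g) = (-3 + G)*(G + g) (O(G, g) = (G - 3)*(g + G) = (-3 + G)*(G + g))
U = -35394
T = -540 (T = (9*((9 - 1*4**2)**2 - 3*(9 - 1*4**2) - 3*4 + (9 - 1*4**2)*4))*(-2) = (9*((9 - 1*16)**2 - 3*(9 - 1*16) - 12 + (9 - 1*16)*4))*(-2) = (9*((9 - 16)**2 - 3*(9 - 16) - 12 + (9 - 16)*4))*(-2) = (9*((-7)**2 - 3*(-7) - 12 - 7*4))*(-2) = (9*(49 + 21 - 12 - 28))*(-2) = (9*30)*(-2) = 270*(-2) = -540)
U/T = -35394/(-540) = -35394*(-1/540) = 5899/90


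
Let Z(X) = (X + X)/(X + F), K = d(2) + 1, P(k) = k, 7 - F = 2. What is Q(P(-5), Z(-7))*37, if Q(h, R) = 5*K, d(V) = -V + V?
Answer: 185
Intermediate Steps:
F = 5 (F = 7 - 1*2 = 7 - 2 = 5)
d(V) = 0
K = 1 (K = 0 + 1 = 1)
Z(X) = 2*X/(5 + X) (Z(X) = (X + X)/(X + 5) = (2*X)/(5 + X) = 2*X/(5 + X))
Q(h, R) = 5 (Q(h, R) = 5*1 = 5)
Q(P(-5), Z(-7))*37 = 5*37 = 185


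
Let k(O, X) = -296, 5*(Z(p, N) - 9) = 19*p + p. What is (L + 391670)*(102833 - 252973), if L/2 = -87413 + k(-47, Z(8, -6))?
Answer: -32468075280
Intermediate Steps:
Z(p, N) = 9 + 4*p (Z(p, N) = 9 + (19*p + p)/5 = 9 + (20*p)/5 = 9 + 4*p)
L = -175418 (L = 2*(-87413 - 296) = 2*(-87709) = -175418)
(L + 391670)*(102833 - 252973) = (-175418 + 391670)*(102833 - 252973) = 216252*(-150140) = -32468075280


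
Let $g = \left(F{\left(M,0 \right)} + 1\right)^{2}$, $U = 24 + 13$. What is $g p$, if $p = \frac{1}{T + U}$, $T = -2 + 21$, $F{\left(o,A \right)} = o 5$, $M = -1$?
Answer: $\frac{2}{7} \approx 0.28571$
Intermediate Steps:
$F{\left(o,A \right)} = 5 o$
$T = 19$
$U = 37$
$g = 16$ ($g = \left(5 \left(-1\right) + 1\right)^{2} = \left(-5 + 1\right)^{2} = \left(-4\right)^{2} = 16$)
$p = \frac{1}{56}$ ($p = \frac{1}{19 + 37} = \frac{1}{56} \approx 0.017857$)
$g p = 16 \cdot \frac{1}{56} = \frac{2}{7}$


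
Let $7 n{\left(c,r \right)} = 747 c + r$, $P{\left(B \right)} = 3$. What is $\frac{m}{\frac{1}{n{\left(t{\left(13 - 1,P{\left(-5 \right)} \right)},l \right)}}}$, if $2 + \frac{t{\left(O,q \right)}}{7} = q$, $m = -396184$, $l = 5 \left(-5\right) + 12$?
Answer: $- \frac{2066495744}{7} \approx -2.9521 \cdot 10^{8}$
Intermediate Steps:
$l = -13$ ($l = -25 + 12 = -13$)
$t{\left(O,q \right)} = -14 + 7 q$
$n{\left(c,r \right)} = \frac{r}{7} + \frac{747 c}{7}$ ($n{\left(c,r \right)} = \frac{747 c + r}{7} = \frac{r + 747 c}{7} = \frac{r}{7} + \frac{747 c}{7}$)
$\frac{m}{\frac{1}{n{\left(t{\left(13 - 1,P{\left(-5 \right)} \right)},l \right)}}} = - \frac{396184}{\frac{1}{\frac{1}{7} \left(-13\right) + \frac{747 \left(-14 + 7 \cdot 3\right)}{7}}} = - \frac{396184}{\frac{1}{- \frac{13}{7} + \frac{747 \left(-14 + 21\right)}{7}}} = - \frac{396184}{\frac{1}{- \frac{13}{7} + \frac{747}{7} \cdot 7}} = - \frac{396184}{\frac{1}{- \frac{13}{7} + 747}} = - \frac{396184}{\frac{1}{\frac{5216}{7}}} = - \frac{396184}{\frac{7}{5216}} = \left(-396184\right) \frac{5216}{7} = - \frac{2066495744}{7}$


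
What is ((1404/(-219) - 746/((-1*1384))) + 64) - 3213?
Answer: -159371511/50516 ≈ -3154.9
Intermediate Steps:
((1404/(-219) - 746/((-1*1384))) + 64) - 3213 = ((1404*(-1/219) - 746/(-1384)) + 64) - 3213 = ((-468/73 - 746*(-1/1384)) + 64) - 3213 = ((-468/73 + 373/692) + 64) - 3213 = (-296627/50516 + 64) - 3213 = 2936397/50516 - 3213 = -159371511/50516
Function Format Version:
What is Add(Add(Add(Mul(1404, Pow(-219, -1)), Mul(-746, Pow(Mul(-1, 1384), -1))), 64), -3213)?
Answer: Rational(-159371511, 50516) ≈ -3154.9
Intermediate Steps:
Add(Add(Add(Mul(1404, Pow(-219, -1)), Mul(-746, Pow(Mul(-1, 1384), -1))), 64), -3213) = Add(Add(Add(Mul(1404, Rational(-1, 219)), Mul(-746, Pow(-1384, -1))), 64), -3213) = Add(Add(Add(Rational(-468, 73), Mul(-746, Rational(-1, 1384))), 64), -3213) = Add(Add(Add(Rational(-468, 73), Rational(373, 692)), 64), -3213) = Add(Add(Rational(-296627, 50516), 64), -3213) = Add(Rational(2936397, 50516), -3213) = Rational(-159371511, 50516)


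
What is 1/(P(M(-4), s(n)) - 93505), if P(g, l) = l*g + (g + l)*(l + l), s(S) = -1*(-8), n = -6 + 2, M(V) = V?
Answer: -1/93473 ≈ -1.0698e-5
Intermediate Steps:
n = -4
s(S) = 8
P(g, l) = g*l + 2*l*(g + l) (P(g, l) = g*l + (g + l)*(2*l) = g*l + 2*l*(g + l))
1/(P(M(-4), s(n)) - 93505) = 1/(8*(2*8 + 3*(-4)) - 93505) = 1/(8*(16 - 12) - 93505) = 1/(8*4 - 93505) = 1/(32 - 93505) = 1/(-93473) = -1/93473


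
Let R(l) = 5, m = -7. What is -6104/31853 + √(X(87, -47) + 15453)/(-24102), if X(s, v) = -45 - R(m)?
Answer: -6104/31853 - √15403/24102 ≈ -0.19678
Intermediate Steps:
X(s, v) = -50 (X(s, v) = -45 - 1*5 = -45 - 5 = -50)
-6104/31853 + √(X(87, -47) + 15453)/(-24102) = -6104/31853 + √(-50 + 15453)/(-24102) = -6104*1/31853 + √15403*(-1/24102) = -6104/31853 - √15403/24102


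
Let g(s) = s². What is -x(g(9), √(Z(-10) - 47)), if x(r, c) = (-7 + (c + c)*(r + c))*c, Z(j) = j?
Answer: 9234 + 121*I*√57 ≈ 9234.0 + 913.53*I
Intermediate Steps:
x(r, c) = c*(-7 + 2*c*(c + r)) (x(r, c) = (-7 + (2*c)*(c + r))*c = (-7 + 2*c*(c + r))*c = c*(-7 + 2*c*(c + r)))
-x(g(9), √(Z(-10) - 47)) = -√(-10 - 47)*(-7 + 2*(√(-10 - 47))² + 2*√(-10 - 47)*9²) = -√(-57)*(-7 + 2*(√(-57))² + 2*√(-57)*81) = -I*√57*(-7 + 2*(I*√57)² + 2*(I*√57)*81) = -I*√57*(-7 + 2*(-57) + 162*I*√57) = -I*√57*(-7 - 114 + 162*I*√57) = -I*√57*(-121 + 162*I*√57)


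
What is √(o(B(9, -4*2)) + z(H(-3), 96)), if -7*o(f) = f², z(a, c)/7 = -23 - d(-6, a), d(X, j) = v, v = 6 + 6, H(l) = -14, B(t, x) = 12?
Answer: 13*I*√77/7 ≈ 16.296*I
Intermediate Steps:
v = 12
d(X, j) = 12
z(a, c) = -245 (z(a, c) = 7*(-23 - 1*12) = 7*(-23 - 12) = 7*(-35) = -245)
o(f) = -f²/7
√(o(B(9, -4*2)) + z(H(-3), 96)) = √(-⅐*12² - 245) = √(-⅐*144 - 245) = √(-144/7 - 245) = √(-1859/7) = 13*I*√77/7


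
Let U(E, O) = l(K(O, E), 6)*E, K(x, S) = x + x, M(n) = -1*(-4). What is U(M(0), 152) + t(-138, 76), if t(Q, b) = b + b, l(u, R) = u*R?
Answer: 7448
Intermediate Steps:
M(n) = 4
K(x, S) = 2*x
l(u, R) = R*u
t(Q, b) = 2*b
U(E, O) = 12*E*O (U(E, O) = (6*(2*O))*E = (12*O)*E = 12*E*O)
U(M(0), 152) + t(-138, 76) = 12*4*152 + 2*76 = 7296 + 152 = 7448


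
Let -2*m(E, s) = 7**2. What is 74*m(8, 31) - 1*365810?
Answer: -367623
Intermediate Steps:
m(E, s) = -49/2 (m(E, s) = -1/2*7**2 = -1/2*49 = -49/2)
74*m(8, 31) - 1*365810 = 74*(-49/2) - 1*365810 = -1813 - 365810 = -367623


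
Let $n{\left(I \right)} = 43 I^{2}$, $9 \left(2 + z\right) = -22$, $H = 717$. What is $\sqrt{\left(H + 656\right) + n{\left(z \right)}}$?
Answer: $\frac{\sqrt{180013}}{9} \approx 47.142$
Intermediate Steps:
$z = - \frac{40}{9}$ ($z = -2 + \frac{1}{9} \left(-22\right) = -2 - \frac{22}{9} = - \frac{40}{9} \approx -4.4444$)
$\sqrt{\left(H + 656\right) + n{\left(z \right)}} = \sqrt{\left(717 + 656\right) + 43 \left(- \frac{40}{9}\right)^{2}} = \sqrt{1373 + 43 \cdot \frac{1600}{81}} = \sqrt{1373 + \frac{68800}{81}} = \sqrt{\frac{180013}{81}} = \frac{\sqrt{180013}}{9}$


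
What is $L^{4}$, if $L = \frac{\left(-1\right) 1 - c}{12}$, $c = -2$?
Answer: $\frac{1}{20736} \approx 4.8225 \cdot 10^{-5}$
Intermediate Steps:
$L = \frac{1}{12}$ ($L = \frac{\left(-1\right) 1 - -2}{12} = \left(-1 + 2\right) \frac{1}{12} = 1 \cdot \frac{1}{12} = \frac{1}{12} \approx 0.083333$)
$L^{4} = \left(\frac{1}{12}\right)^{4} = \frac{1}{20736}$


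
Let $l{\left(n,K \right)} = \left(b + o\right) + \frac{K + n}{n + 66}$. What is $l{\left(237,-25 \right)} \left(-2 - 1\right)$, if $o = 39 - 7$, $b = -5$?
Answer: $- \frac{8393}{101} \approx -83.099$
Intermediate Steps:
$o = 32$ ($o = 39 - 7 = 32$)
$l{\left(n,K \right)} = 27 + \frac{K + n}{66 + n}$ ($l{\left(n,K \right)} = \left(-5 + 32\right) + \frac{K + n}{n + 66} = 27 + \frac{K + n}{66 + n}$)
$l{\left(237,-25 \right)} \left(-2 - 1\right) = \frac{1782 - 25 + 28 \cdot 237}{66 + 237} \left(-2 - 1\right) = \frac{1782 - 25 + 6636}{303} \left(-2 - 1\right) = \frac{1}{303} \cdot 8393 \left(-3\right) = \frac{8393}{303} \left(-3\right) = - \frac{8393}{101}$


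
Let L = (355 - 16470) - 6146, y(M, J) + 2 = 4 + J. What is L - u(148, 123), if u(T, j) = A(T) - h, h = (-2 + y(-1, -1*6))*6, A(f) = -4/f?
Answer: -824988/37 ≈ -22297.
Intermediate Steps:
y(M, J) = 2 + J (y(M, J) = -2 + (4 + J) = 2 + J)
h = -36 (h = (-2 + (2 - 1*6))*6 = (-2 + (2 - 6))*6 = (-2 - 4)*6 = -6*6 = -36)
u(T, j) = 36 - 4/T (u(T, j) = -4/T - 1*(-36) = -4/T + 36 = 36 - 4/T)
L = -22261 (L = -16115 - 6146 = -22261)
L - u(148, 123) = -22261 - (36 - 4/148) = -22261 - (36 - 4*1/148) = -22261 - (36 - 1/37) = -22261 - 1*1331/37 = -22261 - 1331/37 = -824988/37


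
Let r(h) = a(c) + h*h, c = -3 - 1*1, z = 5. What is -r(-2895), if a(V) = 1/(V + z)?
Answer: -8381026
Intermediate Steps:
c = -4 (c = -3 - 1 = -4)
a(V) = 1/(5 + V) (a(V) = 1/(V + 5) = 1/(5 + V))
r(h) = 1 + h² (r(h) = 1/(5 - 4) + h*h = 1/1 + h² = 1 + h²)
-r(-2895) = -(1 + (-2895)²) = -(1 + 8381025) = -1*8381026 = -8381026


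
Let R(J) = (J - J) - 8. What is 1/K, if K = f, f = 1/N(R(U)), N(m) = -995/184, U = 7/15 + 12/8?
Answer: -995/184 ≈ -5.4076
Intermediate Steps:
U = 59/30 (U = 7*(1/15) + 12*(⅛) = 7/15 + 3/2 = 59/30 ≈ 1.9667)
R(J) = -8 (R(J) = 0 - 8 = -8)
N(m) = -995/184 (N(m) = -995*1/184 = -995/184)
f = -184/995 (f = 1/(-995/184) = -184/995 ≈ -0.18492)
K = -184/995 ≈ -0.18492
1/K = 1/(-184/995) = -995/184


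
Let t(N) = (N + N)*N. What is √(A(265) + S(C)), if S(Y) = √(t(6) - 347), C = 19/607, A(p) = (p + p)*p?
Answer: √(140450 + 5*I*√11) ≈ 374.77 + 0.022*I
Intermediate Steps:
A(p) = 2*p² (A(p) = (2*p)*p = 2*p²)
t(N) = 2*N² (t(N) = (2*N)*N = 2*N²)
C = 19/607 (C = 19*(1/607) = 19/607 ≈ 0.031301)
S(Y) = 5*I*√11 (S(Y) = √(2*6² - 347) = √(2*36 - 347) = √(72 - 347) = √(-275) = 5*I*√11)
√(A(265) + S(C)) = √(2*265² + 5*I*√11) = √(2*70225 + 5*I*√11) = √(140450 + 5*I*√11)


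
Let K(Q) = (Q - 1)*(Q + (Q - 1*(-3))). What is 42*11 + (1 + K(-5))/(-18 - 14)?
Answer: 14741/32 ≈ 460.66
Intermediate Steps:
K(Q) = (-1 + Q)*(3 + 2*Q) (K(Q) = (-1 + Q)*(Q + (Q + 3)) = (-1 + Q)*(Q + (3 + Q)) = (-1 + Q)*(3 + 2*Q))
42*11 + (1 + K(-5))/(-18 - 14) = 42*11 + (1 + (-3 - 5 + 2*(-5)²))/(-18 - 14) = 462 + (1 + (-3 - 5 + 2*25))/(-32) = 462 + (1 + (-3 - 5 + 50))*(-1/32) = 462 + (1 + 42)*(-1/32) = 462 + 43*(-1/32) = 462 - 43/32 = 14741/32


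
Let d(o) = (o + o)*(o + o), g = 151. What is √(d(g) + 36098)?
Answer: 7*√2598 ≈ 356.79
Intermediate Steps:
d(o) = 4*o² (d(o) = (2*o)*(2*o) = 4*o²)
√(d(g) + 36098) = √(4*151² + 36098) = √(4*22801 + 36098) = √(91204 + 36098) = √127302 = 7*√2598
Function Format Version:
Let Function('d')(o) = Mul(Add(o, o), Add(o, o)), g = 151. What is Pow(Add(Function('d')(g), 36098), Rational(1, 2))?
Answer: Mul(7, Pow(2598, Rational(1, 2))) ≈ 356.79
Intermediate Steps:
Function('d')(o) = Mul(4, Pow(o, 2)) (Function('d')(o) = Mul(Mul(2, o), Mul(2, o)) = Mul(4, Pow(o, 2)))
Pow(Add(Function('d')(g), 36098), Rational(1, 2)) = Pow(Add(Mul(4, Pow(151, 2)), 36098), Rational(1, 2)) = Pow(Add(Mul(4, 22801), 36098), Rational(1, 2)) = Pow(Add(91204, 36098), Rational(1, 2)) = Pow(127302, Rational(1, 2)) = Mul(7, Pow(2598, Rational(1, 2)))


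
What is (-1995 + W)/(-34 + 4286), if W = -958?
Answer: -2953/4252 ≈ -0.69450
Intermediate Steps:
(-1995 + W)/(-34 + 4286) = (-1995 - 958)/(-34 + 4286) = -2953/4252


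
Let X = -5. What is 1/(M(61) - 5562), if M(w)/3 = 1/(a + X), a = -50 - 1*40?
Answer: -95/528393 ≈ -0.00017979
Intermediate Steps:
a = -90 (a = -50 - 40 = -90)
M(w) = -3/95 (M(w) = 3/(-90 - 5) = 3/(-95) = 3*(-1/95) = -3/95)
1/(M(61) - 5562) = 1/(-3/95 - 5562) = 1/(-528393/95) = -95/528393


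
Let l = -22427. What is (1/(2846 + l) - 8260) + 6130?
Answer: -41707531/19581 ≈ -2130.0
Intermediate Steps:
(1/(2846 + l) - 8260) + 6130 = (1/(2846 - 22427) - 8260) + 6130 = (1/(-19581) - 8260) + 6130 = (-1/19581 - 8260) + 6130 = -161739061/19581 + 6130 = -41707531/19581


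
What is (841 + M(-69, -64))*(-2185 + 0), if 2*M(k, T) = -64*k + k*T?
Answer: -11486545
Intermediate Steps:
M(k, T) = -32*k + T*k/2 (M(k, T) = (-64*k + k*T)/2 = (-64*k + T*k)/2 = -32*k + T*k/2)
(841 + M(-69, -64))*(-2185 + 0) = (841 + (½)*(-69)*(-64 - 64))*(-2185 + 0) = (841 + (½)*(-69)*(-128))*(-2185) = (841 + 4416)*(-2185) = 5257*(-2185) = -11486545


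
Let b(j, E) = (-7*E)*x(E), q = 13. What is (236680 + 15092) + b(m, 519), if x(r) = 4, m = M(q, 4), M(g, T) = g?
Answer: 237240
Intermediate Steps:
m = 13
b(j, E) = -28*E (b(j, E) = -7*E*4 = -28*E)
(236680 + 15092) + b(m, 519) = (236680 + 15092) - 28*519 = 251772 - 14532 = 237240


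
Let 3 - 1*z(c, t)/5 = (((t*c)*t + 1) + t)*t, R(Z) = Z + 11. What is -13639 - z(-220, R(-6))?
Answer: -151004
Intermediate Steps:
R(Z) = 11 + Z
z(c, t) = 15 - 5*t*(1 + t + c*t²) (z(c, t) = 15 - 5*(((t*c)*t + 1) + t)*t = 15 - 5*(((c*t)*t + 1) + t)*t = 15 - 5*((c*t² + 1) + t)*t = 15 - 5*((1 + c*t²) + t)*t = 15 - 5*(1 + t + c*t²)*t = 15 - 5*t*(1 + t + c*t²))
-13639 - z(-220, R(-6)) = -13639 - (15 - 5*(11 - 6) - 5*(11 - 6)² - 5*(-220)*(11 - 6)³) = -13639 - (15 - 5*5 - 5*5² - 5*(-220)*5³) = -13639 - (15 - 25 - 5*25 - 5*(-220)*125) = -13639 - (15 - 25 - 125 + 137500) = -13639 - 1*137365 = -13639 - 137365 = -151004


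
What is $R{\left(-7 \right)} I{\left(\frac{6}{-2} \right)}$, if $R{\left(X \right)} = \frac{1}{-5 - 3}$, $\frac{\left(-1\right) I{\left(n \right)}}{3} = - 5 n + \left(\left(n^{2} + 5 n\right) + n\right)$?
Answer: $\frac{9}{4} \approx 2.25$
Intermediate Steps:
$I{\left(n \right)} = - 3 n - 3 n^{2}$ ($I{\left(n \right)} = - 3 \left(- 5 n + \left(\left(n^{2} + 5 n\right) + n\right)\right) = - 3 \left(- 5 n + \left(n^{2} + 6 n\right)\right) = - 3 \left(n + n^{2}\right) = - 3 n - 3 n^{2}$)
$R{\left(X \right)} = - \frac{1}{8}$ ($R{\left(X \right)} = \frac{1}{-8} = - \frac{1}{8}$)
$R{\left(-7 \right)} I{\left(\frac{6}{-2} \right)} = - \frac{\left(-3\right) \frac{6}{-2} \left(1 + \frac{6}{-2}\right)}{8} = - \frac{\left(-3\right) 6 \left(- \frac{1}{2}\right) \left(1 + 6 \left(- \frac{1}{2}\right)\right)}{8} = - \frac{\left(-3\right) \left(-3\right) \left(1 - 3\right)}{8} = - \frac{\left(-3\right) \left(-3\right) \left(-2\right)}{8} = \left(- \frac{1}{8}\right) \left(-18\right) = \frac{9}{4}$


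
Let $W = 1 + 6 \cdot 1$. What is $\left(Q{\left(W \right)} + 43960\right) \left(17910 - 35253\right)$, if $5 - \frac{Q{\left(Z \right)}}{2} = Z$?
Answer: $-762328908$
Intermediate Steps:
$W = 7$ ($W = 1 + 6 = 7$)
$Q{\left(Z \right)} = 10 - 2 Z$
$\left(Q{\left(W \right)} + 43960\right) \left(17910 - 35253\right) = \left(\left(10 - 14\right) + 43960\right) \left(17910 - 35253\right) = \left(\left(10 - 14\right) + 43960\right) \left(-17343\right) = \left(-4 + 43960\right) \left(-17343\right) = 43956 \left(-17343\right) = -762328908$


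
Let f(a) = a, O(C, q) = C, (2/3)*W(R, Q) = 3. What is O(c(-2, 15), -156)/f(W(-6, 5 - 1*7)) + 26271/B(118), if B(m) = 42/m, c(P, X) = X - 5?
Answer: 664301/9 ≈ 73811.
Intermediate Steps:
W(R, Q) = 9/2 (W(R, Q) = (3/2)*3 = 9/2)
c(P, X) = -5 + X
O(c(-2, 15), -156)/f(W(-6, 5 - 1*7)) + 26271/B(118) = (-5 + 15)/(9/2) + 26271/((42/118)) = 10*(2/9) + 26271/((42*(1/118))) = 20/9 + 26271/(21/59) = 20/9 + 26271*(59/21) = 20/9 + 73809 = 664301/9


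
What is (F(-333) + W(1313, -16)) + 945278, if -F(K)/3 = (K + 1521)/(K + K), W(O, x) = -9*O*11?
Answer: 30165965/37 ≈ 8.1530e+5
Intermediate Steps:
W(O, x) = -99*O
F(K) = -3*(1521 + K)/(2*K) (F(K) = -3*(K + 1521)/(K + K) = -3*(1521 + K)/(2*K))
(F(-333) + W(1313, -16)) + 945278 = ((3/2)*(-1521 - 1*(-333))/(-333) - 99*1313) + 945278 = ((3/2)*(-1/333)*(-1521 + 333) - 129987) + 945278 = ((3/2)*(-1/333)*(-1188) - 129987) + 945278 = (198/37 - 129987) + 945278 = -4809321/37 + 945278 = 30165965/37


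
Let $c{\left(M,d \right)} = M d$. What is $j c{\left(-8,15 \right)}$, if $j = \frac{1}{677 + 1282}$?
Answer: $- \frac{40}{653} \approx -0.061256$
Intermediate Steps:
$j = \frac{1}{1959} \approx 0.00051046$
$j c{\left(-8,15 \right)} = \frac{\left(-8\right) 15}{1959} = \frac{1}{1959} \left(-120\right) = - \frac{40}{653}$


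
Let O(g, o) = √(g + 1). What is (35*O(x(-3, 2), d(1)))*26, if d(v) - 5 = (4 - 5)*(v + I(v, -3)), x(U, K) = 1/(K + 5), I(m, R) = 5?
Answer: 260*√14 ≈ 972.83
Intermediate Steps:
x(U, K) = 1/(5 + K)
d(v) = -v (d(v) = 5 + (4 - 5)*(v + 5) = 5 - (5 + v) = 5 + (-5 - v) = -v)
O(g, o) = √(1 + g)
(35*O(x(-3, 2), d(1)))*26 = (35*√(1 + 1/(5 + 2)))*26 = (35*√(1 + 1/7))*26 = (35*√(1 + ⅐))*26 = (35*√(8/7))*26 = (35*(2*√14/7))*26 = (10*√14)*26 = 260*√14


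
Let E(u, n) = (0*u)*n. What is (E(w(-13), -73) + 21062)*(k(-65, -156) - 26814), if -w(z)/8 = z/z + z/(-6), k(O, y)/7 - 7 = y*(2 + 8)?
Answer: -793721470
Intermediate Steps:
k(O, y) = 49 + 70*y (k(O, y) = 49 + 7*(y*(2 + 8)) = 49 + 7*(y*10) = 49 + 7*(10*y) = 49 + 70*y)
w(z) = -8 + 4*z/3 (w(z) = -8*(z/z + z/(-6)) = -8*(1 + z*(-⅙)) = -8*(1 - z/6) = -8 + 4*z/3)
E(u, n) = 0 (E(u, n) = 0*n = 0)
(E(w(-13), -73) + 21062)*(k(-65, -156) - 26814) = (0 + 21062)*((49 + 70*(-156)) - 26814) = 21062*((49 - 10920) - 26814) = 21062*(-10871 - 26814) = 21062*(-37685) = -793721470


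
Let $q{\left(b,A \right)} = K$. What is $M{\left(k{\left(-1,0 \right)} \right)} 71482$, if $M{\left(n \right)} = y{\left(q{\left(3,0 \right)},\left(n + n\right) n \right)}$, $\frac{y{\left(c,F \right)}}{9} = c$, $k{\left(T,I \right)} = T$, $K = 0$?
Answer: $0$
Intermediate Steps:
$q{\left(b,A \right)} = 0$
$y{\left(c,F \right)} = 9 c$
$M{\left(n \right)} = 0$ ($M{\left(n \right)} = 9 \cdot 0 = 0$)
$M{\left(k{\left(-1,0 \right)} \right)} 71482 = 0 \cdot 71482 = 0$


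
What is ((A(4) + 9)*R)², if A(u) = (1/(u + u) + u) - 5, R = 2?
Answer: 4225/16 ≈ 264.06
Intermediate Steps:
A(u) = -5 + u + 1/(2*u) (A(u) = (1/(2*u) + u) - 5 = (u + 1/(2*u)) - 5 = -5 + u + 1/(2*u))
((A(4) + 9)*R)² = (((-5 + 4 + (½)/4) + 9)*2)² = (((-5 + 4 + (½)*(¼)) + 9)*2)² = (((-5 + 4 + ⅛) + 9)*2)² = ((-7/8 + 9)*2)² = ((65/8)*2)² = (65/4)² = 4225/16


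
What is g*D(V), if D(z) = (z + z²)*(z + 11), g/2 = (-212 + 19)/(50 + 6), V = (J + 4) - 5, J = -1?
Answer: -1737/14 ≈ -124.07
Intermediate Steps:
V = -2 (V = (-1 + 4) - 5 = 3 - 5 = -2)
g = -193/28 (g = 2*((-212 + 19)/(50 + 6)) = 2*(-193/56) = -193/28 ≈ -6.8929)
D(z) = (11 + z)*(z + z²) (D(z) = (z + z²)*(11 + z) = (11 + z)*(z + z²))
g*D(V) = -(-193)*(11 + (-2)² + 12*(-2))/14 = -(-193)*(11 + 4 - 24)/14 = -(-193)*(-9)/14 = -193/28*18 = -1737/14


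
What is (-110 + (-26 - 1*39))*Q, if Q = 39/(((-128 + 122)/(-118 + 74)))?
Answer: -50050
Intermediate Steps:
Q = 286 (Q = 39/((-6/(-44))) = 39/((-6*(-1/44))) = 39/(3/22) = 39*(22/3) = 286)
(-110 + (-26 - 1*39))*Q = (-110 + (-26 - 1*39))*286 = (-110 + (-26 - 39))*286 = (-110 - 65)*286 = -175*286 = -50050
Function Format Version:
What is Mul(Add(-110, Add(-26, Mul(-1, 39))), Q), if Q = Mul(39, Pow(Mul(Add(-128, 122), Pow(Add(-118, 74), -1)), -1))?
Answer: -50050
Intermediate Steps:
Q = 286 (Q = Mul(39, Pow(Mul(-6, Pow(-44, -1)), -1)) = Mul(39, Pow(Mul(-6, Rational(-1, 44)), -1)) = Mul(39, Pow(Rational(3, 22), -1)) = Mul(39, Rational(22, 3)) = 286)
Mul(Add(-110, Add(-26, Mul(-1, 39))), Q) = Mul(Add(-110, Add(-26, Mul(-1, 39))), 286) = Mul(Add(-110, Add(-26, -39)), 286) = Mul(Add(-110, -65), 286) = Mul(-175, 286) = -50050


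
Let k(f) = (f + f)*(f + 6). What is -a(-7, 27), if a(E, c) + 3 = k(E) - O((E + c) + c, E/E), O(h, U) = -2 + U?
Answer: -12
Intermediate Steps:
k(f) = 2*f*(6 + f) (k(f) = (2*f)*(6 + f) = 2*f*(6 + f))
a(E, c) = -2 + 2*E*(6 + E) (a(E, c) = -3 + (2*E*(6 + E) - (-2 + E/E)) = -3 + (2*E*(6 + E) - (-2 + 1)) = -3 + (2*E*(6 + E) - 1*(-1)) = -3 + (2*E*(6 + E) + 1) = -3 + (1 + 2*E*(6 + E)) = -2 + 2*E*(6 + E))
-a(-7, 27) = -(-2 + 2*(-7)*(6 - 7)) = -(-2 + 2*(-7)*(-1)) = -(-2 + 14) = -1*12 = -12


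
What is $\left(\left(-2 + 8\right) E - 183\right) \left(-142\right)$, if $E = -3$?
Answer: $28542$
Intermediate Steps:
$\left(\left(-2 + 8\right) E - 183\right) \left(-142\right) = \left(\left(-2 + 8\right) \left(-3\right) - 183\right) \left(-142\right) = \left(6 \left(-3\right) - 183\right) \left(-142\right) = \left(-18 - 183\right) \left(-142\right) = \left(-201\right) \left(-142\right) = 28542$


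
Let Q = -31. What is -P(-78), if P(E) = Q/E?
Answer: -31/78 ≈ -0.39744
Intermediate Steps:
P(E) = -31/E
-P(-78) = -(-31)/(-78) = -(-31)*(-1)/78 = -1*31/78 = -31/78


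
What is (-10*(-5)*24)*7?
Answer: 8400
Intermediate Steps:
(-10*(-5)*24)*7 = (50*24)*7 = 1200*7 = 8400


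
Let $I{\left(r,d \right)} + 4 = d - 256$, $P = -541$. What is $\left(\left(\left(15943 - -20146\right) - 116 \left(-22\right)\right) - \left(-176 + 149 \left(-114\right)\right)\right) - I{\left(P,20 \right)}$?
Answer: $56043$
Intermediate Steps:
$I{\left(r,d \right)} = -260 + d$ ($I{\left(r,d \right)} = -4 + \left(d - 256\right) = -4 + \left(-256 + d\right) = -260 + d$)
$\left(\left(\left(15943 - -20146\right) - 116 \left(-22\right)\right) - \left(-176 + 149 \left(-114\right)\right)\right) - I{\left(P,20 \right)} = \left(\left(\left(15943 - -20146\right) - 116 \left(-22\right)\right) - \left(-176 + 149 \left(-114\right)\right)\right) - \left(-260 + 20\right) = \left(\left(\left(15943 + 20146\right) - -2552\right) - \left(-176 - 16986\right)\right) - -240 = \left(\left(36089 + 2552\right) - -17162\right) + 240 = \left(38641 + 17162\right) + 240 = 55803 + 240 = 56043$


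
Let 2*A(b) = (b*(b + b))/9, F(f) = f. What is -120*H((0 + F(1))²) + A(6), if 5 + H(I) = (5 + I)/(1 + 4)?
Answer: 460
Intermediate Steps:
A(b) = b²/9 (A(b) = ((b*(b + b))/9)/2 = ((b*(2*b))*(⅑))/2 = ((2*b²)*(⅑))/2 = (2*b²/9)/2 = b²/9)
H(I) = -4 + I/5 (H(I) = -5 + (5 + I)/(1 + 4) = -5 + (5 + I)/5 = -5 + (1 + I/5) = -4 + I/5)
-120*H((0 + F(1))²) + A(6) = -120*(-4 + (0 + 1)²/5) + (⅑)*6² = -120*(-4 + (⅕)*1²) + (⅑)*36 = -120*(-4 + (⅕)*1) + 4 = -120*(-4 + ⅕) + 4 = -120*(-19/5) + 4 = 456 + 4 = 460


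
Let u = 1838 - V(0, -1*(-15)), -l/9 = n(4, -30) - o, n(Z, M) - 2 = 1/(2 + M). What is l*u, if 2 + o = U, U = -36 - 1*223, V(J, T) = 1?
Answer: -121732479/28 ≈ -4.3476e+6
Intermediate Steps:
n(Z, M) = 2 + 1/(2 + M)
U = -259 (U = -36 - 223 = -259)
o = -261 (o = -2 - 259 = -261)
l = -66267/28 (l = -9*((5 + 2*(-30))/(2 - 30) - 1*(-261)) = -9*((5 - 60)/(-28) + 261) = -9*(-1/28*(-55) + 261) = -9*(55/28 + 261) = -9*7363/28 = -66267/28 ≈ -2366.7)
u = 1837 (u = 1838 - 1*1 = 1838 - 1 = 1837)
l*u = -66267/28*1837 = -121732479/28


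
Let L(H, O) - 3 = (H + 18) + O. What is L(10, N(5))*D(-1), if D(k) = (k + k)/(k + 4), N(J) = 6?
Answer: -74/3 ≈ -24.667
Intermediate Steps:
D(k) = 2*k/(4 + k) (D(k) = (2*k)/(4 + k) = 2*k/(4 + k))
L(H, O) = 21 + H + O (L(H, O) = 3 + ((H + 18) + O) = 3 + ((18 + H) + O) = 3 + (18 + H + O) = 21 + H + O)
L(10, N(5))*D(-1) = (21 + 10 + 6)*(2*(-1)/(4 - 1)) = 37*(2*(-1)/3) = 37*(2*(-1)*(⅓)) = 37*(-⅔) = -74/3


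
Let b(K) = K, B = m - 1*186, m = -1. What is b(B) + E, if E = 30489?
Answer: 30302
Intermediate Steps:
B = -187 (B = -1 - 1*186 = -1 - 186 = -187)
b(B) + E = -187 + 30489 = 30302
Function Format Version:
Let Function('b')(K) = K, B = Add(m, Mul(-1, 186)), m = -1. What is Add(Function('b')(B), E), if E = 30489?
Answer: 30302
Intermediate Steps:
B = -187 (B = Add(-1, Mul(-1, 186)) = Add(-1, -186) = -187)
Add(Function('b')(B), E) = Add(-187, 30489) = 30302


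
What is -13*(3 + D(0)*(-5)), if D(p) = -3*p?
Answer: -39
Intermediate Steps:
-13*(3 + D(0)*(-5)) = -13*(3 - 3*0*(-5)) = -13*(3 + 0*(-5)) = -13*(3 + 0) = -13*3 = -39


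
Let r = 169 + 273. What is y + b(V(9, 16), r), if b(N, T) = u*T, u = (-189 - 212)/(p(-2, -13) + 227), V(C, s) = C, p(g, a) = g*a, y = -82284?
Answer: -20995094/253 ≈ -82985.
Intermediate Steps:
r = 442
p(g, a) = a*g
u = -401/253 (u = (-189 - 212)/(-13*(-2) + 227) = -401/(26 + 227) = -401/253 ≈ -1.5850)
b(N, T) = -401*T/253
y + b(V(9, 16), r) = -82284 - 401/253*442 = -82284 - 177242/253 = -20995094/253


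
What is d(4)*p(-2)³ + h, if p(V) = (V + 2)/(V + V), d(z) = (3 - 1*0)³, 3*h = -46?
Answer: -46/3 ≈ -15.333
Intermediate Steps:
h = -46/3 (h = (⅓)*(-46) = -46/3 ≈ -15.333)
d(z) = 27 (d(z) = (3 + 0)³ = 3³ = 27)
p(V) = (2 + V)/(2*V) (p(V) = (2 + V)/((2*V)) = (2 + V)*(1/(2*V)) = (2 + V)/(2*V))
d(4)*p(-2)³ + h = 27*((½)*(2 - 2)/(-2))³ - 46/3 = 27*((½)*(-½)*0)³ - 46/3 = 27*0³ - 46/3 = 27*0 - 46/3 = 0 - 46/3 = -46/3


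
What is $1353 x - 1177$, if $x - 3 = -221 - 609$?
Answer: $-1120108$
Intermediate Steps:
$x = -827$ ($x = 3 - 830 = -827$)
$1353 x - 1177 = 1353 \left(-827\right) - 1177 = -1118931 - 1177 = -1120108$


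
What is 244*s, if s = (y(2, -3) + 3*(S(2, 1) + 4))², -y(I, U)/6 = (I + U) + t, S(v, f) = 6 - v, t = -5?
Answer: 878400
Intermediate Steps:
y(I, U) = 30 - 6*I - 6*U (y(I, U) = -6*((I + U) - 5) = -6*(-5 + I + U) = 30 - 6*I - 6*U)
s = 3600 (s = ((30 - 6*2 - 6*(-3)) + 3*((6 - 1*2) + 4))² = ((30 - 12 + 18) + 3*((6 - 2) + 4))² = (36 + 3*(4 + 4))² = (36 + 3*8)² = (36 + 24)² = 60² = 3600)
244*s = 244*3600 = 878400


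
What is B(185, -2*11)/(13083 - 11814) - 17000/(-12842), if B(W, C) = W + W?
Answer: 13162270/8148249 ≈ 1.6153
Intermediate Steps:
B(W, C) = 2*W
B(185, -2*11)/(13083 - 11814) - 17000/(-12842) = (2*185)/(13083 - 11814) - 17000/(-12842) = 370/1269 - 17000*(-1/12842) = 370*(1/1269) + 8500/6421 = 370/1269 + 8500/6421 = 13162270/8148249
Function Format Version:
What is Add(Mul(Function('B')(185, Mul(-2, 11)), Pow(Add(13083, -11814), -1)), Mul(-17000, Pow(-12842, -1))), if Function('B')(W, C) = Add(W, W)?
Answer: Rational(13162270, 8148249) ≈ 1.6153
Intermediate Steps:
Function('B')(W, C) = Mul(2, W)
Add(Mul(Function('B')(185, Mul(-2, 11)), Pow(Add(13083, -11814), -1)), Mul(-17000, Pow(-12842, -1))) = Add(Mul(Mul(2, 185), Pow(Add(13083, -11814), -1)), Mul(-17000, Pow(-12842, -1))) = Add(Mul(370, Pow(1269, -1)), Mul(-17000, Rational(-1, 12842))) = Add(Mul(370, Rational(1, 1269)), Rational(8500, 6421)) = Add(Rational(370, 1269), Rational(8500, 6421)) = Rational(13162270, 8148249)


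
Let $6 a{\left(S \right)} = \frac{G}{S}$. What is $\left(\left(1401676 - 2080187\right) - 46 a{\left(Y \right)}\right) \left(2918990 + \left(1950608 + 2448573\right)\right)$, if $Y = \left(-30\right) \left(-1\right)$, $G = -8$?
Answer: $- \frac{223445005280413}{45} \approx -4.9654 \cdot 10^{12}$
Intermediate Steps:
$Y = 30$
$a{\left(S \right)} = - \frac{4}{3 S}$ ($a{\left(S \right)} = \frac{\left(-8\right) \frac{1}{S}}{6} = - \frac{4}{3 S}$)
$\left(\left(1401676 - 2080187\right) - 46 a{\left(Y \right)}\right) \left(2918990 + \left(1950608 + 2448573\right)\right) = \left(\left(1401676 - 2080187\right) - 46 \left(- \frac{4}{3 \cdot 30}\right)\right) \left(2918990 + \left(1950608 + 2448573\right)\right) = \left(\left(1401676 - 2080187\right) - 46 \left(\left(- \frac{4}{3}\right) \frac{1}{30}\right)\right) \left(2918990 + 4399181\right) = \left(-678511 - - \frac{92}{45}\right) 7318171 = \left(-678511 + \frac{92}{45}\right) 7318171 = \left(- \frac{30532903}{45}\right) 7318171 = - \frac{223445005280413}{45}$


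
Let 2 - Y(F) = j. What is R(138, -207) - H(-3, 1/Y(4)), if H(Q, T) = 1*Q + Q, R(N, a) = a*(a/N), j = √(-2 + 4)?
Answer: 633/2 ≈ 316.50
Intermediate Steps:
j = √2 ≈ 1.4142
Y(F) = 2 - √2
R(N, a) = a²/N
H(Q, T) = 2*Q (H(Q, T) = Q + Q = 2*Q)
R(138, -207) - H(-3, 1/Y(4)) = (-207)²/138 - 2*(-3) = (1/138)*42849 - 1*(-6) = 621/2 + 6 = 633/2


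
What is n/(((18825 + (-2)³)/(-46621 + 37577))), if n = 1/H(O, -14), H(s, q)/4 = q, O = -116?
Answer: 323/37634 ≈ 0.0085827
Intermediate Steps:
H(s, q) = 4*q
n = -1/56 (n = 1/(4*(-14)) = 1/(-56) = -1/56 ≈ -0.017857)
n/(((18825 + (-2)³)/(-46621 + 37577))) = -(-46621 + 37577)/(18825 + (-2)³)/56 = -(-9044/(18825 - 8))/56 = -1/(56*(18817*(-1/9044))) = -1/(56*(-18817/9044)) = -1/56*(-9044/18817) = 323/37634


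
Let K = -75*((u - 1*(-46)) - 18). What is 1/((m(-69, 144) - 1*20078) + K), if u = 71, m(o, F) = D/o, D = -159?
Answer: -23/632516 ≈ -3.6363e-5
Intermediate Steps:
m(o, F) = -159/o
K = -7425 (K = -75*((71 - 1*(-46)) - 18) = -75*((71 + 46) - 18) = -75*(117 - 18) = -75*99 = -7425)
1/((m(-69, 144) - 1*20078) + K) = 1/((-159/(-69) - 1*20078) - 7425) = 1/((-159*(-1/69) - 20078) - 7425) = 1/((53/23 - 20078) - 7425) = 1/(-461741/23 - 7425) = 1/(-632516/23) = -23/632516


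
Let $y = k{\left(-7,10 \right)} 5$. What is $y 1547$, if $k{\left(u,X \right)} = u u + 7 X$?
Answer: $920465$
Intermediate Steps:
$k{\left(u,X \right)} = u^{2} + 7 X$
$y = 595$ ($y = \left(\left(-7\right)^{2} + 7 \cdot 10\right) 5 = \left(49 + 70\right) 5 = 119 \cdot 5 = 595$)
$y 1547 = 595 \cdot 1547 = 920465$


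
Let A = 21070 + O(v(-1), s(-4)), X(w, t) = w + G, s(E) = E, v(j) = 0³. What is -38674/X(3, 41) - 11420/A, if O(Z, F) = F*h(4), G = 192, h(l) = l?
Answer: -136078216/684255 ≈ -198.87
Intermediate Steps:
v(j) = 0
X(w, t) = 192 + w (X(w, t) = w + 192 = 192 + w)
O(Z, F) = 4*F (O(Z, F) = F*4 = 4*F)
A = 21054 (A = 21070 + 4*(-4) = 21070 - 16 = 21054)
-38674/X(3, 41) - 11420/A = -38674/(192 + 3) - 11420/21054 = -38674/195 - 11420*1/21054 = -38674*1/195 - 5710/10527 = -38674/195 - 5710/10527 = -136078216/684255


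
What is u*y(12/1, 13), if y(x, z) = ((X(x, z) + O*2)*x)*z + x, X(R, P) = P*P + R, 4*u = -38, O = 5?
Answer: -283176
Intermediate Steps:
u = -19/2 (u = (¼)*(-38) = -19/2 ≈ -9.5000)
X(R, P) = R + P² (X(R, P) = P² + R = R + P²)
y(x, z) = x + x*z*(10 + x + z²) (y(x, z) = (((x + z²) + 5*2)*x)*z + x = (((x + z²) + 10)*x)*z + x = ((10 + x + z²)*x)*z + x = (x*(10 + x + z²))*z + x = x*z*(10 + x + z²) + x = x + x*z*(10 + x + z²))
u*y(12/1, 13) = -19*12/1*(1 + 10*13 + 13*(12/1 + 13²))/2 = -19*12*1*(1 + 130 + 13*(12*1 + 169))/2 = -114*(1 + 130 + 13*(12 + 169)) = -114*(1 + 130 + 13*181) = -114*(1 + 130 + 2353) = -114*2484 = -19/2*29808 = -283176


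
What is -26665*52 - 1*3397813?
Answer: -4784393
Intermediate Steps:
-26665*52 - 1*3397813 = -1386580 - 3397813 = -4784393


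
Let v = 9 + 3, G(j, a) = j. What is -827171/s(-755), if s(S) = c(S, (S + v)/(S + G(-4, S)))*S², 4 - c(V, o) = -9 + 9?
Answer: -827171/2280100 ≈ -0.36278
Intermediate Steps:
v = 12
c(V, o) = 4 (c(V, o) = 4 - (-9 + 9) = 4 - 1*0 = 4 + 0 = 4)
s(S) = 4*S²
-827171/s(-755) = -827171/(4*(-755)²) = -827171/(4*570025) = -827171/2280100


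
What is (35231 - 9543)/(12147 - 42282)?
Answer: -25688/30135 ≈ -0.85243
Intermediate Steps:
(35231 - 9543)/(12147 - 42282) = 25688/(-30135) = 25688*(-1/30135) = -25688/30135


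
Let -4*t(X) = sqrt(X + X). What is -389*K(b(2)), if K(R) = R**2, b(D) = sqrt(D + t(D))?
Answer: -1167/2 ≈ -583.50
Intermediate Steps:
t(X) = -sqrt(2)*sqrt(X)/4 (t(X) = -sqrt(X + X)/4 = -sqrt(2)*sqrt(X)/4)
b(D) = sqrt(D - sqrt(2)*sqrt(D)/4)
-389*K(b(2)) = -389*(sqrt(4*2 - sqrt(2)*sqrt(2))/2)**2 = -389*(sqrt(8 - 2)/2)**2 = -389*(sqrt(6)/2)**2 = -389*3/2 = -1167/2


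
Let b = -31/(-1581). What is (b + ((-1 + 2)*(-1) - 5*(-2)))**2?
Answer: 211600/2601 ≈ 81.353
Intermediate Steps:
b = 1/51 (b = -31*(-1/1581) = 1/51 ≈ 0.019608)
(b + ((-1 + 2)*(-1) - 5*(-2)))**2 = (1/51 + ((-1 + 2)*(-1) - 5*(-2)))**2 = (1/51 + (1*(-1) + 10))**2 = (1/51 + (-1 + 10))**2 = (1/51 + 9)**2 = (460/51)**2 = 211600/2601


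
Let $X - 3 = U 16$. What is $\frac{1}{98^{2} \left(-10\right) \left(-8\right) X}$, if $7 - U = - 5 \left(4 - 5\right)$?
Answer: $\frac{1}{26891200} \approx 3.7187 \cdot 10^{-8}$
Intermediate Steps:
$U = 2$ ($U = 7 - - 5 \left(4 - 5\right) = 7 - \left(-5\right) \left(-1\right) = 7 - 5 = 2$)
$X = 35$ ($X = 3 + 2 \cdot 16 = 3 + 32 = 35$)
$\frac{1}{98^{2} \left(-10\right) \left(-8\right) X} = \frac{1}{98^{2} \left(-10\right) \left(-8\right) 35} = \frac{1}{9604 \cdot 80 \cdot 35} = \frac{1}{9604 \cdot 2800} = \frac{1}{9604} \cdot \frac{1}{2800} = \frac{1}{26891200}$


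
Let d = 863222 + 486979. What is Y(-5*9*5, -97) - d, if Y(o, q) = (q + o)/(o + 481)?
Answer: -172825889/128 ≈ -1.3502e+6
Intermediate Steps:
Y(o, q) = (o + q)/(481 + o)
d = 1350201
Y(-5*9*5, -97) - d = (-5*9*5 - 97)/(481 - 5*9*5) - 1*1350201 = (-45*5 - 97)/(481 - 45*5) - 1350201 = (-225 - 97)/(481 - 225) - 1350201 = -322/256 - 1350201 = (1/256)*(-322) - 1350201 = -161/128 - 1350201 = -172825889/128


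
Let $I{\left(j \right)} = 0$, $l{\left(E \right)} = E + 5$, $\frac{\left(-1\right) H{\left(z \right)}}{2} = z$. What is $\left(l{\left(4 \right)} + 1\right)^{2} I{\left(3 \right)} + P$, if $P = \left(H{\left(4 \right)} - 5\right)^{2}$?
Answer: $169$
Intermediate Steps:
$H{\left(z \right)} = - 2 z$
$l{\left(E \right)} = 5 + E$
$P = 169$ ($P = \left(\left(-2\right) 4 - 5\right)^{2} = \left(-8 - 5\right)^{2} = \left(-13\right)^{2} = 169$)
$\left(l{\left(4 \right)} + 1\right)^{2} I{\left(3 \right)} + P = \left(\left(5 + 4\right) + 1\right)^{2} \cdot 0 + 169 = \left(9 + 1\right)^{2} \cdot 0 + 169 = 10^{2} \cdot 0 + 169 = 100 \cdot 0 + 169 = 0 + 169 = 169$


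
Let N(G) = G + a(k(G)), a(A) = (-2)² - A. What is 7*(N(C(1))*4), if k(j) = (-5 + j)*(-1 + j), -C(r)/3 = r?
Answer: -868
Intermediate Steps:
C(r) = -3*r
k(j) = (-1 + j)*(-5 + j)
a(A) = 4 - A
N(G) = -1 - G² + 7*G (N(G) = G + (4 - (5 + G² - 6*G)) = G + (4 + (-5 - G² + 6*G)) = G + (-1 - G² + 6*G) = -1 - G² + 7*G)
7*(N(C(1))*4) = 7*((-1 - (-3*1)² + 7*(-3*1))*4) = 7*((-1 - 1*(-3)² + 7*(-3))*4) = 7*((-1 - 1*9 - 21)*4) = 7*((-1 - 9 - 21)*4) = 7*(-31*4) = 7*(-124) = -868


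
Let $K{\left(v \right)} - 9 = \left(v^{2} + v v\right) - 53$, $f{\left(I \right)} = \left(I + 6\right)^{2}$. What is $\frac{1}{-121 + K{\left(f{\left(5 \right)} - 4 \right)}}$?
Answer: $\frac{1}{27213} \approx 3.6747 \cdot 10^{-5}$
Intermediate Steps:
$f{\left(I \right)} = \left(6 + I\right)^{2}$
$K{\left(v \right)} = -44 + 2 v^{2}$ ($K{\left(v \right)} = 9 - \left(53 - v^{2} - v v\right) = 9 + \left(\left(v^{2} + v^{2}\right) - 53\right) = 9 + \left(2 v^{2} - 53\right) = 9 + \left(-53 + 2 v^{2}\right) = -44 + 2 v^{2}$)
$\frac{1}{-121 + K{\left(f{\left(5 \right)} - 4 \right)}} = \frac{1}{-121 - \left(44 - 2 \left(\left(6 + 5\right)^{2} - 4\right)^{2}\right)} = \frac{1}{-121 - \left(44 - 2 \left(11^{2} - 4\right)^{2}\right)} = \frac{1}{-121 - \left(44 - 2 \left(121 - 4\right)^{2}\right)} = \frac{1}{-121 - \left(44 - 2 \cdot 117^{2}\right)} = \frac{1}{-121 + \left(-44 + 2 \cdot 13689\right)} = \frac{1}{-121 + \left(-44 + 27378\right)} = \frac{1}{-121 + 27334} = \frac{1}{27213}$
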